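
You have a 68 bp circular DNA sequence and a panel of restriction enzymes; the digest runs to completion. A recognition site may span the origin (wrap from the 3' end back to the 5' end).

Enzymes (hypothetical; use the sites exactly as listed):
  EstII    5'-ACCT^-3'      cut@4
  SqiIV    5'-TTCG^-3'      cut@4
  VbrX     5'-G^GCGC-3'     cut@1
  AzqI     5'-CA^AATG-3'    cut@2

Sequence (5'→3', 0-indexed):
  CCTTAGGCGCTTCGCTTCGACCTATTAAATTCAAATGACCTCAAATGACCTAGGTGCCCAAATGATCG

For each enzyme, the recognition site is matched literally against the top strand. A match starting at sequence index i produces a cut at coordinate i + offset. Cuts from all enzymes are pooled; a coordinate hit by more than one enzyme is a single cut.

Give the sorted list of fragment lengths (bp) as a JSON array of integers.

[2,4,5,8,8,8,9,10,14]

Site scan:
  EstII ACCT/4: at [19, 37, 47] ⇒ [23, 41, 51]
  SqiIV TTCG/4: at [10, 15] ⇒ [14, 19]
  VbrX GGCGC/1: at [5] ⇒ [6]
  AzqI CAAATG/2: at [31, 41, 58] ⇒ [33, 43, 60]

Pooled cuts: [6, 14, 19, 23, 33, 41, 43, 51, 60]

Fragment lengths:
  6→14: 8 bp
  14→19: 5 bp
  19→23: 4 bp
  23→33: 10 bp
  33→41: 8 bp
  41→43: 2 bp
  43→51: 8 bp
  51→60: 9 bp
  60→6 (wrap): 68-60+6 = 14 bp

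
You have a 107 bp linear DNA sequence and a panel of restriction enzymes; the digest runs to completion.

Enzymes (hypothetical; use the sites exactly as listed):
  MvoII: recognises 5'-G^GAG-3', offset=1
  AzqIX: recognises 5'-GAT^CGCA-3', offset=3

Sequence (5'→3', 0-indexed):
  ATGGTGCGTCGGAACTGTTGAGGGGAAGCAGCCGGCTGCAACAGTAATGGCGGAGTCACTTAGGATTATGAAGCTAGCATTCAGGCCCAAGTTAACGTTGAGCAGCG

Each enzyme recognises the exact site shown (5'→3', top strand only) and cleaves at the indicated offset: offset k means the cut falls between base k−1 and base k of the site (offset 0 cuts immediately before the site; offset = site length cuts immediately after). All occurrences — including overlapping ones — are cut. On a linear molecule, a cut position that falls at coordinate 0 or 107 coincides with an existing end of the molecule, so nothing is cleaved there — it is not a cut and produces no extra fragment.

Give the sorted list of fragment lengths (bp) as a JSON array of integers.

Site scan:
  MvoII (GGAG, off=1): starts [51] → cuts [52]
  AzqIX (GATCGCA, off=3): no sites

Pooled cuts: [52]

Fragment lengths:
  [0,52): 52 bp
  [52,107): 55 bp

[52,55]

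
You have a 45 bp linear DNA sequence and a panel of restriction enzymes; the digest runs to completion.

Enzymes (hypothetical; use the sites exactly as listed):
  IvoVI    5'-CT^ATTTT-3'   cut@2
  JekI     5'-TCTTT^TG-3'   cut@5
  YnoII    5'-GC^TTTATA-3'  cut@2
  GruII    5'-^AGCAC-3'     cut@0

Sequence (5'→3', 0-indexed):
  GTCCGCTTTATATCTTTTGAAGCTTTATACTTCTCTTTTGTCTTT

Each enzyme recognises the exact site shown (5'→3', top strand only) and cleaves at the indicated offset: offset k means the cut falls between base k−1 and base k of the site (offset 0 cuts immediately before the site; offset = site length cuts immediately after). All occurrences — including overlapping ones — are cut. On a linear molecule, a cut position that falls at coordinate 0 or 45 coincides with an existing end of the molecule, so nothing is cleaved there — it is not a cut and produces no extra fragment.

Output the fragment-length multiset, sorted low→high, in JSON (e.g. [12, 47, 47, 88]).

[6,6,7,11,15]

Scan for sites:
  IvoVI (CTATTTT, off=2): no sites
  JekI TCTTTTG/5: at [12, 33] ⇒ [17, 38]
  YnoII GCTTTATA/2: at [4, 21] ⇒ [6, 23]
  GruII (AGCAC, off=0): no sites

Pooled cuts: [6, 17, 23, 38]

Fragment lengths:
  [0,6): 6 bp
  [6,17): 11 bp
  [17,23): 6 bp
  [23,38): 15 bp
  [38,45): 7 bp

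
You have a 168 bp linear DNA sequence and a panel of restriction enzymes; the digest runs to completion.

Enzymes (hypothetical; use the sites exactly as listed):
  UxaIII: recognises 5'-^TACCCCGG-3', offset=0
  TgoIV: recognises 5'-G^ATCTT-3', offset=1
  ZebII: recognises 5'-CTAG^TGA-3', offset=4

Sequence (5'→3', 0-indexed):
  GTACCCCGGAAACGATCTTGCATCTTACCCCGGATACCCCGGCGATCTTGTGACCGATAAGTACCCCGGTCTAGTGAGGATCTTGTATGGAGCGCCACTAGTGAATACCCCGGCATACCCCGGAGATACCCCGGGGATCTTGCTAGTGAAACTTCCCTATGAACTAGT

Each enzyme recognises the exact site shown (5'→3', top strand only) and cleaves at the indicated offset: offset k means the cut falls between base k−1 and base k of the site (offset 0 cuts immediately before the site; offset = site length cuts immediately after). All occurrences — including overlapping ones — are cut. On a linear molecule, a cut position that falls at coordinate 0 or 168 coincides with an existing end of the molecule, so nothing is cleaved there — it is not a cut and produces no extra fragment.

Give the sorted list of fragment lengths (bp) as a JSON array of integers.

Per-enzyme occurrences:
  UxaIII (TACCCCGG, off=0): starts [1, 25, 34, 61, 105, 115, 126] → cuts [1, 25, 34, 61, 105, 115, 126]
  TgoIV (GATCTT, off=1): starts [13, 43, 78, 135] → cuts [14, 44, 79, 136]
  ZebII (CTAGTGA, off=4): starts [70, 97, 142] → cuts [74, 101, 146]

All cut coordinates (distinct, sorted): [1, 14, 25, 34, 44, 61, 74, 79, 101, 105, 115, 126, 136, 146]

Fragments:
  [0,1): 1 bp
  [1,14): 13 bp
  [14,25): 11 bp
  [25,34): 9 bp
  [34,44): 10 bp
  [44,61): 17 bp
  [61,74): 13 bp
  [74,79): 5 bp
  [79,101): 22 bp
  [101,105): 4 bp
  [105,115): 10 bp
  [115,126): 11 bp
  [126,136): 10 bp
  [136,146): 10 bp
  [146,168): 22 bp

[1,4,5,9,10,10,10,10,11,11,13,13,17,22,22]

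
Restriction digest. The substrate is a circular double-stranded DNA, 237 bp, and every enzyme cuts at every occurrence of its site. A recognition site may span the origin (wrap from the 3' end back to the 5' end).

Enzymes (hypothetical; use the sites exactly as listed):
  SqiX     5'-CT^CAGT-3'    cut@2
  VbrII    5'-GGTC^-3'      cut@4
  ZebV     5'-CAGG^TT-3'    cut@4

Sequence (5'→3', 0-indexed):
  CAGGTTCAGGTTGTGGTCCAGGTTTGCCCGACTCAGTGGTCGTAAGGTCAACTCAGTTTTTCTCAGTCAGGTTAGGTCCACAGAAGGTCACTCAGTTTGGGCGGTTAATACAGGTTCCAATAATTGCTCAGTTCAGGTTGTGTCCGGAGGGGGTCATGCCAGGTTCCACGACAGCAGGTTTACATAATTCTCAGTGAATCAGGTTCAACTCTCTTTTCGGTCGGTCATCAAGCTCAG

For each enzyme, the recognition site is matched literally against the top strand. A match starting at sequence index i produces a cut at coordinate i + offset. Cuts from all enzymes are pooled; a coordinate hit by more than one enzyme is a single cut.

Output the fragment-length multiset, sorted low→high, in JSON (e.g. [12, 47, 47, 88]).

[3,4,4,4,6,7,8,8,8,8,8,9,10,11,11,12,13,14,15,15,18,19,22]

Per-enzyme occurrences:
  SqiX (CTCAGT, off=2): starts [31, 51, 61, 90, 126, 189] → cuts [33, 53, 63, 92, 128, 191]
  VbrII (GGTC, off=4): starts [14, 37, 45, 74, 85, 151, 218, 222] → cuts [18, 41, 49, 78, 89, 155, 222, 226]
  ZebV (CAGGTT, off=4): starts [0, 6, 18, 67, 110, 133, 159, 174, 199] → cuts [4, 10, 22, 71, 114, 137, 163, 178, 203]

Pooled cuts: [4, 10, 18, 22, 33, 41, 49, 53, 63, 71, 78, 89, 92, 114, 128, 137, 155, 163, 178, 191, 203, 222, 226]

Fragments:
  4→10: 6 bp
  10→18: 8 bp
  18→22: 4 bp
  22→33: 11 bp
  33→41: 8 bp
  41→49: 8 bp
  49→53: 4 bp
  53→63: 10 bp
  63→71: 8 bp
  71→78: 7 bp
  78→89: 11 bp
  89→92: 3 bp
  92→114: 22 bp
  114→128: 14 bp
  128→137: 9 bp
  137→155: 18 bp
  155→163: 8 bp
  163→178: 15 bp
  178→191: 13 bp
  191→203: 12 bp
  203→222: 19 bp
  222→226: 4 bp
  226→4 (wrap): 237-226+4 = 15 bp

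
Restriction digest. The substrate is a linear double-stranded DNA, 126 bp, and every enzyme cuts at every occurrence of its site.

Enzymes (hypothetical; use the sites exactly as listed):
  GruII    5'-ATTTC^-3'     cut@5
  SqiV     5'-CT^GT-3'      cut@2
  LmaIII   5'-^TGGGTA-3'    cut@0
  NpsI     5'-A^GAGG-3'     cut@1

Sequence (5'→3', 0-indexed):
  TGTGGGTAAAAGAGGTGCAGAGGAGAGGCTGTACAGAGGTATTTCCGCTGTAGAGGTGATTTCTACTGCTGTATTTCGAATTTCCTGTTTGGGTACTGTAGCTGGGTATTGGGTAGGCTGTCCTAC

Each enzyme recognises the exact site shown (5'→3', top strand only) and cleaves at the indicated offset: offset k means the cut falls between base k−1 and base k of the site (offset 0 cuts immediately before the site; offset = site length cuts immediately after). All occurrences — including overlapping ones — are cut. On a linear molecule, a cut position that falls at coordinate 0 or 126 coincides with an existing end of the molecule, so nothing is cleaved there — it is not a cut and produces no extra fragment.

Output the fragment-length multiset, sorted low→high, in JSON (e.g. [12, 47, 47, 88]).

[2,2,3,3,4,5,5,5,6,7,7,7,7,7,8,8,9,10,10,11]

Per-enzyme occurrences:
  GruII (ATTTC, off=5): starts [40, 58, 72, 79] → cuts [45, 63, 77, 84]
  SqiV (CTGT, off=2): starts [28, 47, 68, 84, 95, 117] → cuts [30, 49, 70, 86, 97, 119]
  LmaIII (TGGGTA, off=0): starts [2, 89, 102, 109] → cuts [2, 89, 102, 109]
  NpsI (AGAGG, off=1): starts [10, 18, 23, 34, 51] → cuts [11, 19, 24, 35, 52]

All cut coordinates (distinct, sorted): [2, 11, 19, 24, 30, 35, 45, 49, 52, 63, 70, 77, 84, 86, 89, 97, 102, 109, 119]

Fragment lengths:
  [0,2): 2 bp
  [2,11): 9 bp
  [11,19): 8 bp
  [19,24): 5 bp
  [24,30): 6 bp
  [30,35): 5 bp
  [35,45): 10 bp
  [45,49): 4 bp
  [49,52): 3 bp
  [52,63): 11 bp
  [63,70): 7 bp
  [70,77): 7 bp
  [77,84): 7 bp
  [84,86): 2 bp
  [86,89): 3 bp
  [89,97): 8 bp
  [97,102): 5 bp
  [102,109): 7 bp
  [109,119): 10 bp
  [119,126): 7 bp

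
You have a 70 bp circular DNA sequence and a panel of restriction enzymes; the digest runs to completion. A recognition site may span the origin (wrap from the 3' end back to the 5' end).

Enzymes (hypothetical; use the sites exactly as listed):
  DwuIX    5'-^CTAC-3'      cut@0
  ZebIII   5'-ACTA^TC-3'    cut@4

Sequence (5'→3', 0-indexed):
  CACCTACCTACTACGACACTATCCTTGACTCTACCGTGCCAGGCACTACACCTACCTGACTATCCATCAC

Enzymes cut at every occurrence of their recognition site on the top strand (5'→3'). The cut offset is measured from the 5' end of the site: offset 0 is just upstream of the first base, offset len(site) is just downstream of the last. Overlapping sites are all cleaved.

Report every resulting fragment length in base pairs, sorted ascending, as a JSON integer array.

[3,4,6,9,11,11,11,15]

Per-enzyme occurrences:
  DwuIX CTAC/0: at [3, 7, 10, 30, 45, 51] ⇒ [3, 7, 10, 30, 45, 51]
  ZebIII ACTATC/4: at [17, 58] ⇒ [21, 62]

Pooled cuts: [3, 7, 10, 21, 30, 45, 51, 62]

Fragments:
  3→7: 4 bp
  7→10: 3 bp
  10→21: 11 bp
  21→30: 9 bp
  30→45: 15 bp
  45→51: 6 bp
  51→62: 11 bp
  62→3 (wrap): 70-62+3 = 11 bp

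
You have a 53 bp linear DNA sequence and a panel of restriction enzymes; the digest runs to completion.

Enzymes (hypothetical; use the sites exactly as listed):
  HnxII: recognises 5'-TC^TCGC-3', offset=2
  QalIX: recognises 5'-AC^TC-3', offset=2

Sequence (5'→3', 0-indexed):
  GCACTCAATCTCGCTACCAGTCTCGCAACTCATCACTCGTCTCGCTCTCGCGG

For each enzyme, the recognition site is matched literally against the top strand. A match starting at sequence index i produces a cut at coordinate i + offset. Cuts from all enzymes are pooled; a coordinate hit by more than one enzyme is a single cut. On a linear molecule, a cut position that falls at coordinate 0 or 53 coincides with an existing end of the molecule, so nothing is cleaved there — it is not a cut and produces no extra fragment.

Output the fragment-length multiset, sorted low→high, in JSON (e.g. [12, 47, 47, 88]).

Per-enzyme occurrences:
  HnxII (TCTCGC, off=2): starts [8, 20, 39, 45] → cuts [10, 22, 41, 47]
  QalIX (ACTC, off=2): starts [2, 27, 34] → cuts [4, 29, 36]

Pooled cuts: [4, 10, 22, 29, 36, 41, 47]

Fragment lengths:
  [0,4): 4 bp
  [4,10): 6 bp
  [10,22): 12 bp
  [22,29): 7 bp
  [29,36): 7 bp
  [36,41): 5 bp
  [41,47): 6 bp
  [47,53): 6 bp

[4,5,6,6,6,7,7,12]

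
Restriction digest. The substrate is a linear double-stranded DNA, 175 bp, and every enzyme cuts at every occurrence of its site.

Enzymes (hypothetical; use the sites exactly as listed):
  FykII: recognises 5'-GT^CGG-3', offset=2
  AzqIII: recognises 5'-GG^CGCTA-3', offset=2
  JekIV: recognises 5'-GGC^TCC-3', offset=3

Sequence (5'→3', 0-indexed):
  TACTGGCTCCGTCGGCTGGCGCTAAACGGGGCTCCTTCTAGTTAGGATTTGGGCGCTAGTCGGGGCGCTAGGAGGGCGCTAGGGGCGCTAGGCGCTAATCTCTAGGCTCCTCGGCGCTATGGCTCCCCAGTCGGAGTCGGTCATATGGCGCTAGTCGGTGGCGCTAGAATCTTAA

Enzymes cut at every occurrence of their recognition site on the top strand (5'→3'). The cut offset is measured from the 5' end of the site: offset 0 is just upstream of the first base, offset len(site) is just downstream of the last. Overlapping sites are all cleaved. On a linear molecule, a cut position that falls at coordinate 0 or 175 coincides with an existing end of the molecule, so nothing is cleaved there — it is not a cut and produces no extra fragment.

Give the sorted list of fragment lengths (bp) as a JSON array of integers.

Per-enzyme occurrences:
  FykII (GTCGG, off=2): starts [10, 58, 129, 135, 153] → cuts [12, 60, 131, 137, 155]
  AzqIII (GGCGCTA, off=2): starts [17, 51, 63, 74, 83, 90, 112, 146, 159] → cuts [19, 53, 65, 76, 85, 92, 114, 148, 161]
  JekIV (GGCTCC, off=3): starts [4, 29, 104, 120] → cuts [7, 32, 107, 123]

All cut coordinates (distinct, sorted): [7, 12, 19, 32, 53, 60, 65, 76, 85, 92, 107, 114, 123, 131, 137, 148, 155, 161]

Fragment lengths:
  [0,7): 7 bp
  [7,12): 5 bp
  [12,19): 7 bp
  [19,32): 13 bp
  [32,53): 21 bp
  [53,60): 7 bp
  [60,65): 5 bp
  [65,76): 11 bp
  [76,85): 9 bp
  [85,92): 7 bp
  [92,107): 15 bp
  [107,114): 7 bp
  [114,123): 9 bp
  [123,131): 8 bp
  [131,137): 6 bp
  [137,148): 11 bp
  [148,155): 7 bp
  [155,161): 6 bp
  [161,175): 14 bp

[5,5,6,6,7,7,7,7,7,7,8,9,9,11,11,13,14,15,21]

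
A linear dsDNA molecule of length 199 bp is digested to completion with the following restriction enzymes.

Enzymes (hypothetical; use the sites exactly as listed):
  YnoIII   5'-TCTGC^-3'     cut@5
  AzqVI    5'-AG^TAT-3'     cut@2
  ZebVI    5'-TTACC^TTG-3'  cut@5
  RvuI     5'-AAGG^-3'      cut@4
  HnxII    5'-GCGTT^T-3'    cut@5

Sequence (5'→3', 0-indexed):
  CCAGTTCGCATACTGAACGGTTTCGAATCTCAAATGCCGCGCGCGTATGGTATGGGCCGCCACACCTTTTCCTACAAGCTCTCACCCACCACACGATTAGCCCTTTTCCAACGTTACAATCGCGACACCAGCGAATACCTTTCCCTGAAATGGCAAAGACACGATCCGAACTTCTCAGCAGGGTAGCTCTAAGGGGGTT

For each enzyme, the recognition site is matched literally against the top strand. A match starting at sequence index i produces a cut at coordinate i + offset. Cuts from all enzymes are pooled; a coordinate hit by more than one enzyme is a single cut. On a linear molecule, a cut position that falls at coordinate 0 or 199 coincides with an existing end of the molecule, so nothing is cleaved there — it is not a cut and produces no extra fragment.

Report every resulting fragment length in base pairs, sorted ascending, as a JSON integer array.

[5,194]

Scan for sites:
  YnoIII (TCTGC, off=5): no sites
  AzqVI (AGTAT, off=2): no sites
  ZebVI (TTACCTTG, off=5): no sites
  RvuI (AAGG, off=4): starts [190] → cuts [194]
  HnxII (GCGTTT, off=5): no sites

Pooled cuts: [194]

Fragment lengths:
  [0,194): 194 bp
  [194,199): 5 bp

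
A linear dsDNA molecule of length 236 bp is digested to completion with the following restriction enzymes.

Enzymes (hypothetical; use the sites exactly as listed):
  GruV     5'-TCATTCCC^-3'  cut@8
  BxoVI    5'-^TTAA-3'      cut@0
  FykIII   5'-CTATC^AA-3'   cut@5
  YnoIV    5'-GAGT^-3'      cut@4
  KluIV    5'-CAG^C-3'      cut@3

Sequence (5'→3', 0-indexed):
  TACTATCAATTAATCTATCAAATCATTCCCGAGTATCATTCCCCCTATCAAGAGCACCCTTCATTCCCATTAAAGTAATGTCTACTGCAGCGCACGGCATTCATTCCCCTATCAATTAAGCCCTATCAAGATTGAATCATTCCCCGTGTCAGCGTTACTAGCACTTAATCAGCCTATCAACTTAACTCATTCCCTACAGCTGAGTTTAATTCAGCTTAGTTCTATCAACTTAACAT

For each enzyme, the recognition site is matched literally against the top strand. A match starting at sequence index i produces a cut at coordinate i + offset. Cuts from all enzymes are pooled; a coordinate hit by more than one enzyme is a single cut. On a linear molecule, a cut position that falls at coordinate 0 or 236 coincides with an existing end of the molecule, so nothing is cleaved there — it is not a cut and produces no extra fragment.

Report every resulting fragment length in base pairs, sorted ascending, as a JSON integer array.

Scan for sites:
  GruV TCATTCCC/8: at [22, 35, 60, 100, 136, 186] ⇒ [30, 43, 68, 108, 144, 194]
  BxoVI TTAA/0: at [9, 69, 115, 164, 181, 205, 229] ⇒ [9, 69, 115, 164, 181, 205, 229]
  FykIII CTATCAA/5: at [2, 14, 44, 108, 122, 173, 221] ⇒ [7, 19, 49, 113, 127, 178, 226]
  YnoIV GAGT/4: at [30, 201] ⇒ [34, 205]
  KluIV CAGC/3: at [87, 149, 169, 196, 211] ⇒ [90, 152, 172, 199, 214]

Pooled cuts: [7, 9, 19, 30, 34, 43, 49, 68, 69, 90, 108, 113, 115, 127, 144, 152, 164, 172, 178, 181, 194, 199, 205, 214, 226, 229]

Fragments:
  [0,7): 7 bp
  [7,9): 2 bp
  [9,19): 10 bp
  [19,30): 11 bp
  [30,34): 4 bp
  [34,43): 9 bp
  [43,49): 6 bp
  [49,68): 19 bp
  [68,69): 1 bp
  [69,90): 21 bp
  [90,108): 18 bp
  [108,113): 5 bp
  [113,115): 2 bp
  [115,127): 12 bp
  [127,144): 17 bp
  [144,152): 8 bp
  [152,164): 12 bp
  [164,172): 8 bp
  [172,178): 6 bp
  [178,181): 3 bp
  [181,194): 13 bp
  [194,199): 5 bp
  [199,205): 6 bp
  [205,214): 9 bp
  [214,226): 12 bp
  [226,229): 3 bp
  [229,236): 7 bp

[1,2,2,3,3,4,5,5,6,6,6,7,7,8,8,9,9,10,11,12,12,12,13,17,18,19,21]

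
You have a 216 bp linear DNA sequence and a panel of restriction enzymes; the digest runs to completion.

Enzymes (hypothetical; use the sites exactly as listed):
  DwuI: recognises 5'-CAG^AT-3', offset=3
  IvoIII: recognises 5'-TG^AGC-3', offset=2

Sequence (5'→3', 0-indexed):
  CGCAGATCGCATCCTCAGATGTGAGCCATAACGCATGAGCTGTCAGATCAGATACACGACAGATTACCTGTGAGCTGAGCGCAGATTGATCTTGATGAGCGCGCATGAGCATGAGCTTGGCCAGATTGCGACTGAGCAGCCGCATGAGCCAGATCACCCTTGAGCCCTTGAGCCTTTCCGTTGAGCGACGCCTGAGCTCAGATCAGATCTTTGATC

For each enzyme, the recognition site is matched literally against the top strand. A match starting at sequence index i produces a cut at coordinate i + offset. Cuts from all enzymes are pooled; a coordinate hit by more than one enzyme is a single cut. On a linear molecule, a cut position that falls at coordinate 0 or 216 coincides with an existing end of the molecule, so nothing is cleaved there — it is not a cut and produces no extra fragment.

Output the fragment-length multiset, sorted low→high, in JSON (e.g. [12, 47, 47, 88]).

Per-enzyme occurrences:
  DwuI CAGAT/3: at [2, 15, 43, 48, 59, 81, 121, 149, 198, 203] ⇒ [5, 18, 46, 51, 62, 84, 124, 152, 201, 206]
  IvoIII TGAGC/2: at [21, 35, 70, 75, 95, 105, 111, 132, 144, 160, 168, 181, 192] ⇒ [23, 37, 72, 77, 97, 107, 113, 134, 146, 162, 170, 183, 194]

Pooled cuts: [5, 18, 23, 37, 46, 51, 62, 72, 77, 84, 97, 107, 113, 124, 134, 146, 152, 162, 170, 183, 194, 201, 206]

Fragment lengths:
  [0,5): 5 bp
  [5,18): 13 bp
  [18,23): 5 bp
  [23,37): 14 bp
  [37,46): 9 bp
  [46,51): 5 bp
  [51,62): 11 bp
  [62,72): 10 bp
  [72,77): 5 bp
  [77,84): 7 bp
  [84,97): 13 bp
  [97,107): 10 bp
  [107,113): 6 bp
  [113,124): 11 bp
  [124,134): 10 bp
  [134,146): 12 bp
  [146,152): 6 bp
  [152,162): 10 bp
  [162,170): 8 bp
  [170,183): 13 bp
  [183,194): 11 bp
  [194,201): 7 bp
  [201,206): 5 bp
  [206,216): 10 bp

[5,5,5,5,5,6,6,7,7,8,9,10,10,10,10,10,11,11,11,12,13,13,13,14]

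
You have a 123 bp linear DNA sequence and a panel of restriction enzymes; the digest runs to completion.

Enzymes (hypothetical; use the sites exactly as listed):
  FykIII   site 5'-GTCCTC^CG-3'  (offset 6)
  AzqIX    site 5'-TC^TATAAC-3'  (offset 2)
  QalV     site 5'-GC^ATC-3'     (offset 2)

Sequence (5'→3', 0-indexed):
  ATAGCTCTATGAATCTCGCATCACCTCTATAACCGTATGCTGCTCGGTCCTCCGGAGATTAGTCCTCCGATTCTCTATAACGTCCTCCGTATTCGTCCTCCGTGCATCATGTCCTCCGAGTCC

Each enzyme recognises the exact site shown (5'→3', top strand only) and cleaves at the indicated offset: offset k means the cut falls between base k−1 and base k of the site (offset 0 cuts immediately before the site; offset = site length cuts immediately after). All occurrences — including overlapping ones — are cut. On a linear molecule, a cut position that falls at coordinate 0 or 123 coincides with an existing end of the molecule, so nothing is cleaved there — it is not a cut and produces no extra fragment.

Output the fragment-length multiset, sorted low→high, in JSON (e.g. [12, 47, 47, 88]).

Scan for sites:
  FykIII (GTCCTCCG, off=6): starts [46, 61, 81, 94, 110] → cuts [52, 67, 87, 100, 116]
  AzqIX (TCTATAAC, off=2): starts [25, 73] → cuts [27, 75]
  QalV (GCATC, off=2): starts [17, 103] → cuts [19, 105]

All cut coordinates (distinct, sorted): [19, 27, 52, 67, 75, 87, 100, 105, 116]

Fragment lengths:
  [0,19): 19 bp
  [19,27): 8 bp
  [27,52): 25 bp
  [52,67): 15 bp
  [67,75): 8 bp
  [75,87): 12 bp
  [87,100): 13 bp
  [100,105): 5 bp
  [105,116): 11 bp
  [116,123): 7 bp

[5,7,8,8,11,12,13,15,19,25]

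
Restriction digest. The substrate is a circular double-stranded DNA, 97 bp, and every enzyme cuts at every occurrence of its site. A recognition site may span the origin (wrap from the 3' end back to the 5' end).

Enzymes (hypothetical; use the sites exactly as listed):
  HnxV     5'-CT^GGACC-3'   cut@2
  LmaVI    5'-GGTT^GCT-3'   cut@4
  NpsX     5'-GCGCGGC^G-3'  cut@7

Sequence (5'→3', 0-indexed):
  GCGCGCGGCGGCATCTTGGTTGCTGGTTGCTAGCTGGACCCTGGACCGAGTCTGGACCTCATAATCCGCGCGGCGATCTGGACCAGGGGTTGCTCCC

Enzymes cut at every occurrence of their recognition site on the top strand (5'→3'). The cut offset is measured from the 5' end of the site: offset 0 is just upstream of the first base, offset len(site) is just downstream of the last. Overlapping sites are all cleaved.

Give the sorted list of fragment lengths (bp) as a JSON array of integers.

[5,7,7,7,11,12,12,15,21]

Site scan:
  HnxV CTGGACC/2: at [33, 40, 51, 77] ⇒ [35, 42, 53, 79]
  LmaVI GGTTGCT/4: at [17, 24, 87] ⇒ [21, 28, 91]
  NpsX GCGCGGCG/7: at [2, 67] ⇒ [9, 74]

All cut coordinates (distinct, sorted): [9, 21, 28, 35, 42, 53, 74, 79, 91]

Fragment lengths:
  9→21: 12 bp
  21→28: 7 bp
  28→35: 7 bp
  35→42: 7 bp
  42→53: 11 bp
  53→74: 21 bp
  74→79: 5 bp
  79→91: 12 bp
  91→9 (wrap): 97-91+9 = 15 bp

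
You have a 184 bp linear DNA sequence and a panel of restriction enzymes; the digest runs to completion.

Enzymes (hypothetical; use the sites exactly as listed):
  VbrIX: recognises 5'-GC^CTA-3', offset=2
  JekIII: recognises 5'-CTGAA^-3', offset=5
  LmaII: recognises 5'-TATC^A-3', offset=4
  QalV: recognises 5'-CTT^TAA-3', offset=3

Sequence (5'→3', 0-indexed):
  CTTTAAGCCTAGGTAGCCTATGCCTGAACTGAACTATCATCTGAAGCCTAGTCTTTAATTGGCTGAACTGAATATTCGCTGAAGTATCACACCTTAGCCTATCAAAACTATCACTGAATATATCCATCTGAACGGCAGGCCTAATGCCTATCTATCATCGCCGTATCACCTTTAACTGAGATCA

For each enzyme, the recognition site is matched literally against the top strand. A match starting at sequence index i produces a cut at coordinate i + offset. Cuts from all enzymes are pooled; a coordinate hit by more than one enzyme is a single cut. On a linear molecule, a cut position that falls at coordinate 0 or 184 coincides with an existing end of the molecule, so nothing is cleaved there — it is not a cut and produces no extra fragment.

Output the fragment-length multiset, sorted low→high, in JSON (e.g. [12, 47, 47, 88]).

Scan for sites:
  VbrIX (GCCTA, off=2): starts [6, 15, 45, 96, 138, 145] → cuts [8, 17, 47, 98, 140, 147]
  JekIII (CTGAA, off=5): starts [23, 28, 40, 62, 67, 78, 113, 127] → cuts [28, 33, 45, 67, 72, 83, 118, 132]
  LmaII (TATCA, off=4): starts [34, 84, 99, 108, 152, 163] → cuts [38, 88, 103, 112, 156, 167]
  QalV (CTTTAA, off=3): starts [0, 52, 169] → cuts [3, 55, 172]

All cut coordinates (distinct, sorted): [3, 8, 17, 28, 33, 38, 45, 47, 55, 67, 72, 83, 88, 98, 103, 112, 118, 132, 140, 147, 156, 167, 172]

Fragment lengths:
  [0,3): 3 bp
  [3,8): 5 bp
  [8,17): 9 bp
  [17,28): 11 bp
  [28,33): 5 bp
  [33,38): 5 bp
  [38,45): 7 bp
  [45,47): 2 bp
  [47,55): 8 bp
  [55,67): 12 bp
  [67,72): 5 bp
  [72,83): 11 bp
  [83,88): 5 bp
  [88,98): 10 bp
  [98,103): 5 bp
  [103,112): 9 bp
  [112,118): 6 bp
  [118,132): 14 bp
  [132,140): 8 bp
  [140,147): 7 bp
  [147,156): 9 bp
  [156,167): 11 bp
  [167,172): 5 bp
  [172,184): 12 bp

[2,3,5,5,5,5,5,5,5,6,7,7,8,8,9,9,9,10,11,11,11,12,12,14]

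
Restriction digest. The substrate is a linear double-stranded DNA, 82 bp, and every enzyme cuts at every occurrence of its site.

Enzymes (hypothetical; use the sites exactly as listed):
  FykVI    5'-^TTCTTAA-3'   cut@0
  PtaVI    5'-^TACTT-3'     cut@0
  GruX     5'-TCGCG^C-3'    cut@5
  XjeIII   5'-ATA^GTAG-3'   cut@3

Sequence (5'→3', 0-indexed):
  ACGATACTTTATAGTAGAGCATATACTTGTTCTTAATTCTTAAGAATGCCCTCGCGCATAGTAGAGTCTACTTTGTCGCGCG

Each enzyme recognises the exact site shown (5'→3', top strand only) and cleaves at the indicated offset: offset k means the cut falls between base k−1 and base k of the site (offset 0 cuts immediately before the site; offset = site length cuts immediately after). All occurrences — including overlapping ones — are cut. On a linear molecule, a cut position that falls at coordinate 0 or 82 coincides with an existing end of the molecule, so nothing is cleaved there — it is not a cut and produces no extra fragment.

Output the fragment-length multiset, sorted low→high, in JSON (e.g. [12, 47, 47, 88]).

[2,4,4,6,7,8,9,10,12,20]

Per-enzyme occurrences:
  FykVI (TTCTTAA, off=0): starts [29, 36] → cuts [29, 36]
  PtaVI (TACTT, off=0): starts [4, 23, 68] → cuts [4, 23, 68]
  GruX (TCGCGC, off=5): starts [51, 75] → cuts [56, 80]
  XjeIII (ATAGTAG, off=3): starts [10, 57] → cuts [13, 60]

All cut coordinates (distinct, sorted): [4, 13, 23, 29, 36, 56, 60, 68, 80]

Fragment lengths:
  [0,4): 4 bp
  [4,13): 9 bp
  [13,23): 10 bp
  [23,29): 6 bp
  [29,36): 7 bp
  [36,56): 20 bp
  [56,60): 4 bp
  [60,68): 8 bp
  [68,80): 12 bp
  [80,82): 2 bp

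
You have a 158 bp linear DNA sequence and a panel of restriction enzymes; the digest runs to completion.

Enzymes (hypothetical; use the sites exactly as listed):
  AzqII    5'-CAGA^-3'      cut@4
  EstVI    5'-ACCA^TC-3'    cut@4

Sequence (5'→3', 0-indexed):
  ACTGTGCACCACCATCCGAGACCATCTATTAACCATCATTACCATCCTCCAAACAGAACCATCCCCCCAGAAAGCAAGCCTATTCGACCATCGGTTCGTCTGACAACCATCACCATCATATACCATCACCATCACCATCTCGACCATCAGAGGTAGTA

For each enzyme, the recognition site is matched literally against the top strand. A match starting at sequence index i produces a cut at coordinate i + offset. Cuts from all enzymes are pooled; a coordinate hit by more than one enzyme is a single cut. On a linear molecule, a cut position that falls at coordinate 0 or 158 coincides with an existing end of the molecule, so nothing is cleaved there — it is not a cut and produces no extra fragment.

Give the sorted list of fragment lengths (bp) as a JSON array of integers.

Per-enzyme occurrences:
  AzqII CAGA/4: at [53, 67, 147] ⇒ [57, 71, 151]
  EstVI ACCATC/4: at [10, 20, 31, 40, 57, 86, 105, 111, 121, 127, 133, 142] ⇒ [14, 24, 35, 44, 61, 90, 109, 115, 125, 131, 137, 146]

Pooled cuts: [14, 24, 35, 44, 57, 61, 71, 90, 109, 115, 125, 131, 137, 146, 151]

Fragments:
  [0,14): 14 bp
  [14,24): 10 bp
  [24,35): 11 bp
  [35,44): 9 bp
  [44,57): 13 bp
  [57,61): 4 bp
  [61,71): 10 bp
  [71,90): 19 bp
  [90,109): 19 bp
  [109,115): 6 bp
  [115,125): 10 bp
  [125,131): 6 bp
  [131,137): 6 bp
  [137,146): 9 bp
  [146,151): 5 bp
  [151,158): 7 bp

[4,5,6,6,6,7,9,9,10,10,10,11,13,14,19,19]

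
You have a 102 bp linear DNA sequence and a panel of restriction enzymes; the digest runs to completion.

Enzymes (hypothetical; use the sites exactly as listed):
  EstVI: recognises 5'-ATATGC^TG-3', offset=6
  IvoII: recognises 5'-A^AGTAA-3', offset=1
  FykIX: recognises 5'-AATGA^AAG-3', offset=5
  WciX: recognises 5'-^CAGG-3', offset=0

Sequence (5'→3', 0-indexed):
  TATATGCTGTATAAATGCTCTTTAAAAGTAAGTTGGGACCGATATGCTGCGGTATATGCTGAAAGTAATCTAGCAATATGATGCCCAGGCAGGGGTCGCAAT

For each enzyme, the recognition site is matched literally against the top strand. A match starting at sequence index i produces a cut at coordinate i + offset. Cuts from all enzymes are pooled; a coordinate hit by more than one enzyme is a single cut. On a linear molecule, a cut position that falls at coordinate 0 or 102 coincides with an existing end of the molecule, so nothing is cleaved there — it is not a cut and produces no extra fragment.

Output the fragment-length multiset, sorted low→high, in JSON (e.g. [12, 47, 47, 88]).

[4,4,7,12,13,19,21,22]

Per-enzyme occurrences:
  EstVI ATATGCTG/6: at [1, 41, 53] ⇒ [7, 47, 59]
  IvoII AAGTAA/1: at [25, 62] ⇒ [26, 63]
  FykIX (AATGAAAG, off=5): no sites
  WciX CAGG/0: at [85, 89] ⇒ [85, 89]

Pooled cuts: [7, 26, 47, 59, 63, 85, 89]

Fragment lengths:
  [0,7): 7 bp
  [7,26): 19 bp
  [26,47): 21 bp
  [47,59): 12 bp
  [59,63): 4 bp
  [63,85): 22 bp
  [85,89): 4 bp
  [89,102): 13 bp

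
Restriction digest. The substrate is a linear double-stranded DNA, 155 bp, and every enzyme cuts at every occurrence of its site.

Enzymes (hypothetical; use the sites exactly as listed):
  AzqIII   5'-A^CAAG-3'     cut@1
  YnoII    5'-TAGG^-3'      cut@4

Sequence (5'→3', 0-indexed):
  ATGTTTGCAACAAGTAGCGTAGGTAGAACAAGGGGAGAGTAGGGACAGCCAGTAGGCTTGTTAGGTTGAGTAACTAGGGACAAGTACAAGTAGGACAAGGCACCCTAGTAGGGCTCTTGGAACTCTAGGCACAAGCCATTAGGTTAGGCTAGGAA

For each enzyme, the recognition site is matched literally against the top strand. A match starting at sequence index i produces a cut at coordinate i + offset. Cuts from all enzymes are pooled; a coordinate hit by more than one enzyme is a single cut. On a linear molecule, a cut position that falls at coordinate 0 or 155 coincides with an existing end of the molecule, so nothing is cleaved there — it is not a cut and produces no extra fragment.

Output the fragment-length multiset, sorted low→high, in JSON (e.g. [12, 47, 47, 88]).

[1,2,2,2,5,5,5,6,8,9,10,12,13,13,13,15,17,17]

Site scan:
  AzqIII ACAAG/1: at [9, 27, 79, 85, 94, 130] ⇒ [10, 28, 80, 86, 95, 131]
  YnoII TAGG/4: at [19, 39, 52, 61, 74, 90, 108, 125, 139, 144, 149] ⇒ [23, 43, 56, 65, 78, 94, 112, 129, 143, 148, 153]

Pooled cuts: [10, 23, 28, 43, 56, 65, 78, 80, 86, 94, 95, 112, 129, 131, 143, 148, 153]

Fragments:
  [0,10): 10 bp
  [10,23): 13 bp
  [23,28): 5 bp
  [28,43): 15 bp
  [43,56): 13 bp
  [56,65): 9 bp
  [65,78): 13 bp
  [78,80): 2 bp
  [80,86): 6 bp
  [86,94): 8 bp
  [94,95): 1 bp
  [95,112): 17 bp
  [112,129): 17 bp
  [129,131): 2 bp
  [131,143): 12 bp
  [143,148): 5 bp
  [148,153): 5 bp
  [153,155): 2 bp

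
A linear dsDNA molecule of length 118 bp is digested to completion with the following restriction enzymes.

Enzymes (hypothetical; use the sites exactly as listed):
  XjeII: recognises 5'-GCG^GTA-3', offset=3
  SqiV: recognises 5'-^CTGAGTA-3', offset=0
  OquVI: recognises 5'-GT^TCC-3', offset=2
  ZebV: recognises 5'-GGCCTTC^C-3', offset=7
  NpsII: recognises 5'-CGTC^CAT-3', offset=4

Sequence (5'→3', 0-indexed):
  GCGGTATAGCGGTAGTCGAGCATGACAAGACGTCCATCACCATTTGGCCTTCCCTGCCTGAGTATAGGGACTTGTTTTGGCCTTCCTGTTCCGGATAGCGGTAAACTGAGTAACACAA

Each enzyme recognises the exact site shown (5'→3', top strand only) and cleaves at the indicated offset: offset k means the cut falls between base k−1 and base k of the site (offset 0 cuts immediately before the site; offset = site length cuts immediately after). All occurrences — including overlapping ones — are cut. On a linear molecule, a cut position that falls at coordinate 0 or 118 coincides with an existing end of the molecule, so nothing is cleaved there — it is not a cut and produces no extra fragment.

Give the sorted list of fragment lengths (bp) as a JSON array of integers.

Scan for sites:
  XjeII (GCGGTA, off=3): starts [0, 8, 97] → cuts [3, 11, 100]
  SqiV (CTGAGTA, off=0): starts [57, 105] → cuts [57, 105]
  OquVI (GTTCC, off=2): starts [87] → cuts [89]
  ZebV (GGCCTTCC, off=7): starts [45, 78] → cuts [52, 85]
  NpsII (CGTCCAT, off=4): starts [30] → cuts [34]

All cut coordinates (distinct, sorted): [3, 11, 34, 52, 57, 85, 89, 100, 105]

Fragments:
  [0,3): 3 bp
  [3,11): 8 bp
  [11,34): 23 bp
  [34,52): 18 bp
  [52,57): 5 bp
  [57,85): 28 bp
  [85,89): 4 bp
  [89,100): 11 bp
  [100,105): 5 bp
  [105,118): 13 bp

[3,4,5,5,8,11,13,18,23,28]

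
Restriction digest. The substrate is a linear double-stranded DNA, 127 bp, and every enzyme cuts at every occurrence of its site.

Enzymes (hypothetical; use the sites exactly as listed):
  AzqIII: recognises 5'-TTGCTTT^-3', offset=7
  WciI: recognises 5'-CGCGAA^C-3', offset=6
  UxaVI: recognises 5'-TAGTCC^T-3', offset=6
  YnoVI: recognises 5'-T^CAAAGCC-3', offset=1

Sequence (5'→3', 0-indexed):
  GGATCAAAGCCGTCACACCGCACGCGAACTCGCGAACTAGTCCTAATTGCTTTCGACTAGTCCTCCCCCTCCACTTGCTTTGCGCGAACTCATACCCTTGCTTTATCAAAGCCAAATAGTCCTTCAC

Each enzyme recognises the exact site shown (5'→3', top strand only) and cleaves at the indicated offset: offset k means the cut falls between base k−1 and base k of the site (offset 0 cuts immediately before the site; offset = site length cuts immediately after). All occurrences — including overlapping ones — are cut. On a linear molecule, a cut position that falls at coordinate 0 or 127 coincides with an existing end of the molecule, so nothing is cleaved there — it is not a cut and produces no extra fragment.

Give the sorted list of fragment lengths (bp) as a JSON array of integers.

[2,4,5,7,7,8,10,10,16,16,18,24]

Scan for sites:
  AzqIII TTGCTTT/7: at [46, 74, 97] ⇒ [53, 81, 104]
  WciI CGCGAAC/6: at [22, 30, 82] ⇒ [28, 36, 88]
  UxaVI TAGTCCT/6: at [37, 57, 116] ⇒ [43, 63, 122]
  YnoVI TCAAAGCC/1: at [3, 105] ⇒ [4, 106]

Pooled cuts: [4, 28, 36, 43, 53, 63, 81, 88, 104, 106, 122]

Fragments:
  [0,4): 4 bp
  [4,28): 24 bp
  [28,36): 8 bp
  [36,43): 7 bp
  [43,53): 10 bp
  [53,63): 10 bp
  [63,81): 18 bp
  [81,88): 7 bp
  [88,104): 16 bp
  [104,106): 2 bp
  [106,122): 16 bp
  [122,127): 5 bp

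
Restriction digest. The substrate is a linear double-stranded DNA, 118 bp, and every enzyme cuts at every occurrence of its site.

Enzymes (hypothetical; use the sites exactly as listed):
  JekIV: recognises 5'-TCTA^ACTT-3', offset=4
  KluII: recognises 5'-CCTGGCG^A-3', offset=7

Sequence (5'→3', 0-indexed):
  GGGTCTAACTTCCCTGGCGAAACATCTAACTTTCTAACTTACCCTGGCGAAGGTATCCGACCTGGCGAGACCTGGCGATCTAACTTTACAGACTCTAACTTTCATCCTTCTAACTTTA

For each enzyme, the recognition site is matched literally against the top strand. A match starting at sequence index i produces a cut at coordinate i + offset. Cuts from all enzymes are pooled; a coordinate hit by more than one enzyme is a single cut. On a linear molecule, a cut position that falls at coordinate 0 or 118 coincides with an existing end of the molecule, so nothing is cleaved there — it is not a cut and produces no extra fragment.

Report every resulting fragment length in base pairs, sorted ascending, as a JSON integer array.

Per-enzyme occurrences:
  JekIV TCTAACTT/4: at [3, 24, 32, 78, 93, 108] ⇒ [7, 28, 36, 82, 97, 112]
  KluII CCTGGCGA/7: at [12, 42, 60, 70] ⇒ [19, 49, 67, 77]

Pooled cuts: [7, 19, 28, 36, 49, 67, 77, 82, 97, 112]

Fragments:
  [0,7): 7 bp
  [7,19): 12 bp
  [19,28): 9 bp
  [28,36): 8 bp
  [36,49): 13 bp
  [49,67): 18 bp
  [67,77): 10 bp
  [77,82): 5 bp
  [82,97): 15 bp
  [97,112): 15 bp
  [112,118): 6 bp

[5,6,7,8,9,10,12,13,15,15,18]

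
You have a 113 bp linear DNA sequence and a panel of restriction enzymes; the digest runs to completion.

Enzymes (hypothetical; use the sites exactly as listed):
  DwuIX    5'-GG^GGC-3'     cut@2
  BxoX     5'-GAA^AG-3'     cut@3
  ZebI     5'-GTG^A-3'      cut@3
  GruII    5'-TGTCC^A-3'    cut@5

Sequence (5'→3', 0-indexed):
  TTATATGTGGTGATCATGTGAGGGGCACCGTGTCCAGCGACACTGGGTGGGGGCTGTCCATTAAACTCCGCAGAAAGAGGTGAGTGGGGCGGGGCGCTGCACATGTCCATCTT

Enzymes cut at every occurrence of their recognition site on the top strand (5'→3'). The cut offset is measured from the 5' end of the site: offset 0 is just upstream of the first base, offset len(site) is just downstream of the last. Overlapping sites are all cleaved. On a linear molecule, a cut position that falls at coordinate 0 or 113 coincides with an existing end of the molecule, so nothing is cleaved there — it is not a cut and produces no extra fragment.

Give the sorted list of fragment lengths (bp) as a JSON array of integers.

Scan for sites:
  DwuIX GGGGC/2: at [21, 49, 85, 90] ⇒ [23, 51, 87, 92]
  BxoX GAAAG/3: at [72] ⇒ [75]
  ZebI GTGA/3: at [9, 17, 79] ⇒ [12, 20, 82]
  GruII TGTCCA/5: at [30, 54, 103] ⇒ [35, 59, 108]

Pooled cuts: [12, 20, 23, 35, 51, 59, 75, 82, 87, 92, 108]

Fragment lengths:
  [0,12): 12 bp
  [12,20): 8 bp
  [20,23): 3 bp
  [23,35): 12 bp
  [35,51): 16 bp
  [51,59): 8 bp
  [59,75): 16 bp
  [75,82): 7 bp
  [82,87): 5 bp
  [87,92): 5 bp
  [92,108): 16 bp
  [108,113): 5 bp

[3,5,5,5,7,8,8,12,12,16,16,16]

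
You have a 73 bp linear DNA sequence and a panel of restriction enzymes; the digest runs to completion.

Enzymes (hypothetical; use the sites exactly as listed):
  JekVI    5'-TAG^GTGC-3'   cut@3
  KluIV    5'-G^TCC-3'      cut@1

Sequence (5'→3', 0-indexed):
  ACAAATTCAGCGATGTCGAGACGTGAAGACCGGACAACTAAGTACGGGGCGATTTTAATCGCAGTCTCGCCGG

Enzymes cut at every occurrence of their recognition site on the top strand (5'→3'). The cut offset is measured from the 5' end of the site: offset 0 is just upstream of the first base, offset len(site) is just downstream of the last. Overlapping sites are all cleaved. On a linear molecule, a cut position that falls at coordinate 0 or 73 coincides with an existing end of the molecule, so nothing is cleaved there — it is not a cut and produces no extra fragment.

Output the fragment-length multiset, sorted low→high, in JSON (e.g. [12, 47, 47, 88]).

[73]

Scan for sites:
  JekVI (TAGGTGC, off=3): no sites
  KluIV (GTCC, off=1): no sites

All cut coordinates (distinct, sorted): ∅

Fragment lengths:
  no cuts → one linear fragment of 73 bp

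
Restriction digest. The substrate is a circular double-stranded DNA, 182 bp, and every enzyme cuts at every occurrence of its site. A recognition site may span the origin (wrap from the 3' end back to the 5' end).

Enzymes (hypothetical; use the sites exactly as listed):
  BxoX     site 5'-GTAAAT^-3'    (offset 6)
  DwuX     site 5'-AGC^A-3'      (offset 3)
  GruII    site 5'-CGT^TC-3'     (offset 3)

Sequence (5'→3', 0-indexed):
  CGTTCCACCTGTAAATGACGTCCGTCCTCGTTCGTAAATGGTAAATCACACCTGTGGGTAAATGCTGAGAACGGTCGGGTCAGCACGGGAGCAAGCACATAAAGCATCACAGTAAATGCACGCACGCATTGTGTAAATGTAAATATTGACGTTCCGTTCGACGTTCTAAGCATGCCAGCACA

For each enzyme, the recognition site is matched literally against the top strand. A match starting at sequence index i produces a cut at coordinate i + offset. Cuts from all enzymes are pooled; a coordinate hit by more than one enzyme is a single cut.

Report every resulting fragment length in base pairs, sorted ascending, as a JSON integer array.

Scan for sites:
  BxoX (GTAAAT, off=6): starts [10, 33, 40, 57, 111, 132, 138] → cuts [16, 39, 46, 63, 117, 138, 144]
  DwuX (AGCA, off=3): starts [81, 89, 93, 102, 168, 176] → cuts [84, 92, 96, 105, 171, 179]
  GruII (CGTTC, off=3): starts [0, 28, 149, 154, 161] → cuts [3, 31, 152, 157, 164]

All cut coordinates (distinct, sorted): [3, 16, 31, 39, 46, 63, 84, 92, 96, 105, 117, 138, 144, 152, 157, 164, 171, 179]

Fragments:
  3→16: 13 bp
  16→31: 15 bp
  31→39: 8 bp
  39→46: 7 bp
  46→63: 17 bp
  63→84: 21 bp
  84→92: 8 bp
  92→96: 4 bp
  96→105: 9 bp
  105→117: 12 bp
  117→138: 21 bp
  138→144: 6 bp
  144→152: 8 bp
  152→157: 5 bp
  157→164: 7 bp
  164→171: 7 bp
  171→179: 8 bp
  179→3 (wrap): 182-179+3 = 6 bp

[4,5,6,6,7,7,7,8,8,8,8,9,12,13,15,17,21,21]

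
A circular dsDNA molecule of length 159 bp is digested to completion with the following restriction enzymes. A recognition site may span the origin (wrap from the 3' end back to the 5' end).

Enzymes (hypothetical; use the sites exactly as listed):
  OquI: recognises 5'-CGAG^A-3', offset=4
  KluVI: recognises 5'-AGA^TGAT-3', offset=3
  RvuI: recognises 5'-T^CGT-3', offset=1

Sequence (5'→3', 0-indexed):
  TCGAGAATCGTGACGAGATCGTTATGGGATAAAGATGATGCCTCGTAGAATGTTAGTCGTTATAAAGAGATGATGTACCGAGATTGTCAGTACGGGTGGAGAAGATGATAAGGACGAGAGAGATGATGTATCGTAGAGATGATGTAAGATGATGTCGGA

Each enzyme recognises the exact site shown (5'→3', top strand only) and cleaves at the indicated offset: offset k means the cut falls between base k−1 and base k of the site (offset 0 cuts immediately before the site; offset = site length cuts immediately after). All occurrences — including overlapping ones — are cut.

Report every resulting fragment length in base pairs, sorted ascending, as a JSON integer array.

[2,3,5,8,8,8,9,10,12,13,13,14,15,16,23]

Scan for sites:
  OquI CGAGA/4: at [1, 13, 78, 114] ⇒ [5, 17, 82, 118]
  KluVI AGATGAT/3: at [32, 67, 102, 120, 136, 146] ⇒ [35, 70, 105, 123, 139, 149]
  RvuI TCGT/1: at [7, 18, 42, 56, 130] ⇒ [8, 19, 43, 57, 131]

All cut coordinates (distinct, sorted): [5, 8, 17, 19, 35, 43, 57, 70, 82, 105, 118, 123, 131, 139, 149]

Fragments:
  5→8: 3 bp
  8→17: 9 bp
  17→19: 2 bp
  19→35: 16 bp
  35→43: 8 bp
  43→57: 14 bp
  57→70: 13 bp
  70→82: 12 bp
  82→105: 23 bp
  105→118: 13 bp
  118→123: 5 bp
  123→131: 8 bp
  131→139: 8 bp
  139→149: 10 bp
  149→5 (wrap): 159-149+5 = 15 bp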